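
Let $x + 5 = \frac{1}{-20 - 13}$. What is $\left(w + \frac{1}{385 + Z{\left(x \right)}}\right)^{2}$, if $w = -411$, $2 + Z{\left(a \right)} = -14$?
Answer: $\frac{23000148964}{136161} \approx 1.6892 \cdot 10^{5}$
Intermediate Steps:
$x = - \frac{166}{33}$ ($x = -5 + \frac{1}{-20 - 13} = -5 + \frac{1}{-33} = -5 - \frac{1}{33} = - \frac{166}{33} \approx -5.0303$)
$Z{\left(a \right)} = -16$ ($Z{\left(a \right)} = -2 - 14 = -16$)
$\left(w + \frac{1}{385 + Z{\left(x \right)}}\right)^{2} = \left(-411 + \frac{1}{385 - 16}\right)^{2} = \left(-411 + \frac{1}{369}\right)^{2} = \left(- \frac{151658}{369}\right)^{2} = \frac{23000148964}{136161}$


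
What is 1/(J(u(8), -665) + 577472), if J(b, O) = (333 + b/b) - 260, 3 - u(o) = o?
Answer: 1/577546 ≈ 1.7315e-6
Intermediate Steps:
u(o) = 3 - o
J(b, O) = 74 (J(b, O) = (333 + 1) - 260 = 334 - 260 = 74)
1/(J(u(8), -665) + 577472) = 1/(74 + 577472) = 1/577546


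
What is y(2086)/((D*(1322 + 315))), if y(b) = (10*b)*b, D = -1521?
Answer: -43513960/2489877 ≈ -17.476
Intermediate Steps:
y(b) = 10*b²
y(2086)/((D*(1322 + 315))) = (10*2086²)/((-1521*(1322 + 315))) = (10*4351396)/((-1521*1637)) = 43513960/(-2489877) = 43513960*(-1/2489877) = -43513960/2489877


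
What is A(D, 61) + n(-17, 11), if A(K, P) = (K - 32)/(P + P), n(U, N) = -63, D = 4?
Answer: -3857/61 ≈ -63.229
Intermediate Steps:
A(K, P) = (-32 + K)/(2*P) (A(K, P) = (-32 + K)/((2*P)) = (-32 + K)*(1/(2*P)) = (-32 + K)/(2*P))
A(D, 61) + n(-17, 11) = (½)*(-32 + 4)/61 - 63 = (½)*(1/61)*(-28) - 63 = -14/61 - 63 = -3857/61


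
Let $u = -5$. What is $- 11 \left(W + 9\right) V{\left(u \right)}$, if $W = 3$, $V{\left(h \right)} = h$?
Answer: $660$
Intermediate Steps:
$- 11 \left(W + 9\right) V{\left(u \right)} = - 11 \left(3 + 9\right) \left(-5\right) = - 11 \cdot 12 \left(-5\right) = \left(-11\right) \left(-60\right) = 660$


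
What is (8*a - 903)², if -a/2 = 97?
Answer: 6027025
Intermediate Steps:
a = -194 (a = -2*97 = -194)
(8*a - 903)² = (8*(-194) - 903)² = (-1552 - 903)² = (-2455)² = 6027025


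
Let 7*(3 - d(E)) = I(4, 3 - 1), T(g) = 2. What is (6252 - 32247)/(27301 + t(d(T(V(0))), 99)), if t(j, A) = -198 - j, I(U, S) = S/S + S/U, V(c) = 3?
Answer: -363930/379403 ≈ -0.95922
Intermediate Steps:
I(U, S) = 1 + S/U
d(E) = 39/14 (d(E) = 3 - ((3 - 1) + 4)/(7*4) = 3 - (2 + 4)/28 = 3 - 6/28 = 3 - ⅐*3/2 = 3 - 3/14 = 39/14)
(6252 - 32247)/(27301 + t(d(T(V(0))), 99)) = (6252 - 32247)/(27301 + (-198 - 1*39/14)) = -25995/(27301 + (-198 - 39/14)) = -25995/(27301 - 2811/14) = -25995/379403/14 = -25995*14/379403 = -363930/379403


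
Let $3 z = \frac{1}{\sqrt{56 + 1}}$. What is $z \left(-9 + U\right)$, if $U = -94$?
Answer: $- \frac{103 \sqrt{57}}{171} \approx -4.5476$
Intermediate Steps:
$z = \frac{\sqrt{57}}{171}$ ($z = \frac{1}{3 \sqrt{56 + 1}} = \frac{1}{3 \sqrt{57}} = \frac{\frac{1}{57} \sqrt{57}}{3} = \frac{\sqrt{57}}{171} \approx 0.044151$)
$z \left(-9 + U\right) = \frac{\sqrt{57}}{171} \left(-9 - 94\right) = \frac{\sqrt{57}}{171} \left(-103\right) = - \frac{103 \sqrt{57}}{171}$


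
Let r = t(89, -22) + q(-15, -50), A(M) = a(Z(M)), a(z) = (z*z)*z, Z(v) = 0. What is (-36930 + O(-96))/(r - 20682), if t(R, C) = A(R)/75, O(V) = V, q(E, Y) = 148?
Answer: 18513/10267 ≈ 1.8032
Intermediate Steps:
a(z) = z**3 (a(z) = z**2*z = z**3)
A(M) = 0 (A(M) = 0**3 = 0)
t(R, C) = 0 (t(R, C) = 0/75 = 0*(1/75) = 0)
r = 148 (r = 0 + 148 = 148)
(-36930 + O(-96))/(r - 20682) = (-36930 - 96)/(148 - 20682) = -37026/(-20534) = -37026*(-1/20534) = 18513/10267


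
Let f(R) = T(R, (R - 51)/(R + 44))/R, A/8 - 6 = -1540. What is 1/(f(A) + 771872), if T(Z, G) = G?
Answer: 150062016/115828668401629 ≈ 1.2956e-6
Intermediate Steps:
A = -12272 (A = 48 + 8*(-1540) = 48 - 12320 = -12272)
f(R) = (-51 + R)/(R*(44 + R)) (f(R) = ((R - 51)/(R + 44))/R = ((-51 + R)/(44 + R))/R = (-51 + R)/(R*(44 + R)))
1/(f(A) + 771872) = 1/((-51 - 12272)/((-12272)*(44 - 12272)) + 771872) = 1/(-1/12272*(-12323)/(-12228) + 771872) = 1/(-1/12272*(-1/12228)*(-12323) + 771872) = 1/(-12323/150062016 + 771872) = 1/(115828668401629/150062016) = 150062016/115828668401629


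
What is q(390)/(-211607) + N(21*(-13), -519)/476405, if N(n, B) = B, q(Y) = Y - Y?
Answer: -519/476405 ≈ -0.0010894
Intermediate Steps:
q(Y) = 0
q(390)/(-211607) + N(21*(-13), -519)/476405 = 0/(-211607) - 519/476405 = 0*(-1/211607) - 519*1/476405 = 0 - 519/476405 = -519/476405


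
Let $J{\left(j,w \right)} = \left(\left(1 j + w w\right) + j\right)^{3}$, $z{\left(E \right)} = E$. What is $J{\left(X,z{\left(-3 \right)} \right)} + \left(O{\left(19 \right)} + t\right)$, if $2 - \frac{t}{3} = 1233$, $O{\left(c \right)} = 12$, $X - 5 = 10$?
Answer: $55638$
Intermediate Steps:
$X = 15$ ($X = 5 + 10 = 15$)
$t = -3693$ ($t = 6 - 3699 = -3693$)
$J{\left(j,w \right)} = \left(w^{2} + 2 j\right)^{3}$ ($J{\left(j,w \right)} = \left(\left(j + w^{2}\right) + j\right)^{3} = \left(w^{2} + 2 j\right)^{3}$)
$J{\left(X,z{\left(-3 \right)} \right)} + \left(O{\left(19 \right)} + t\right) = \left(\left(-3\right)^{2} + 2 \cdot 15\right)^{3} + \left(12 - 3693\right) = \left(9 + 30\right)^{3} - 3681 = 39^{3} - 3681 = 59319 - 3681 = 55638$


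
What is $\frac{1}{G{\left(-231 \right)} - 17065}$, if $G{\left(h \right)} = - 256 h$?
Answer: $\frac{1}{42071} \approx 2.3769 \cdot 10^{-5}$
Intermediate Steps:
$\frac{1}{G{\left(-231 \right)} - 17065} = \frac{1}{\left(-256\right) \left(-231\right) - 17065} = \frac{1}{59136 - 17065} = \frac{1}{42071}$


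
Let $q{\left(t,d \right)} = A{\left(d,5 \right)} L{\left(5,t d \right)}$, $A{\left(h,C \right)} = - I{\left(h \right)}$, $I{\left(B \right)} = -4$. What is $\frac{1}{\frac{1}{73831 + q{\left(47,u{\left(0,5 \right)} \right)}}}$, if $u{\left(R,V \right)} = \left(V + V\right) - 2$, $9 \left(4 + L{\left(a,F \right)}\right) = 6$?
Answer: $\frac{221453}{3} \approx 73818.0$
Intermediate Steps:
$L{\left(a,F \right)} = - \frac{10}{3}$ ($L{\left(a,F \right)} = -4 + \frac{1}{9} \cdot 6 = -4 + \frac{2}{3} = - \frac{10}{3}$)
$A{\left(h,C \right)} = 4$ ($A{\left(h,C \right)} = \left(-1\right) \left(-4\right) = 4$)
$u{\left(R,V \right)} = -2 + 2 V$ ($u{\left(R,V \right)} = 2 V - 2 = -2 + 2 V$)
$q{\left(t,d \right)} = - \frac{40}{3}$ ($q{\left(t,d \right)} = 4 \left(- \frac{10}{3}\right) = - \frac{40}{3}$)
$\frac{1}{\frac{1}{73831 + q{\left(47,u{\left(0,5 \right)} \right)}}} = \frac{1}{\frac{1}{73831 - \frac{40}{3}}} = \frac{1}{\frac{1}{\frac{221453}{3}}} = \frac{1}{\frac{3}{221453}} = \frac{221453}{3}$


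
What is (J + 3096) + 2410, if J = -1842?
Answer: 3664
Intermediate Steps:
(J + 3096) + 2410 = (-1842 + 3096) + 2410 = 1254 + 2410 = 3664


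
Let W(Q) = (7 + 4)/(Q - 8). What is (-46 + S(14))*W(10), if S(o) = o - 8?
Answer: -220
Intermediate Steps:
S(o) = -8 + o
W(Q) = 11/(-8 + Q)
(-46 + S(14))*W(10) = (-46 + (-8 + 14))*(11/(-8 + 10)) = (-46 + 6)*(11/2) = -440/2 = -40*11/2 = -220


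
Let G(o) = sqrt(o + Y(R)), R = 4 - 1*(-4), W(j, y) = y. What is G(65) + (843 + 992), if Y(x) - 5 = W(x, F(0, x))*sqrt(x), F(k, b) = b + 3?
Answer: 1835 + sqrt(70 + 22*sqrt(2)) ≈ 1845.1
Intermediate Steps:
F(k, b) = 3 + b
R = 8 (R = 4 + 4 = 8)
Y(x) = 5 + sqrt(x)*(3 + x) (Y(x) = 5 + (3 + x)*sqrt(x) = 5 + sqrt(x)*(3 + x))
G(o) = sqrt(5 + o + 22*sqrt(2)) (G(o) = sqrt(o + (5 + sqrt(8)*(3 + 8))) = sqrt(o + (5 + (2*sqrt(2))*11)) = sqrt(o + (5 + 22*sqrt(2))) = sqrt(5 + o + 22*sqrt(2)))
G(65) + (843 + 992) = sqrt(5 + 65 + 22*sqrt(2)) + (843 + 992) = sqrt(70 + 22*sqrt(2)) + 1835 = 1835 + sqrt(70 + 22*sqrt(2))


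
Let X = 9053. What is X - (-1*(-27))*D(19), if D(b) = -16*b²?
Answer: 165005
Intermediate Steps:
X - (-1*(-27))*D(19) = 9053 - (-1*(-27))*(-16*19²) = 9053 - 27*(-16*361) = 9053 - 27*(-5776) = 9053 - 1*(-155952) = 9053 + 155952 = 165005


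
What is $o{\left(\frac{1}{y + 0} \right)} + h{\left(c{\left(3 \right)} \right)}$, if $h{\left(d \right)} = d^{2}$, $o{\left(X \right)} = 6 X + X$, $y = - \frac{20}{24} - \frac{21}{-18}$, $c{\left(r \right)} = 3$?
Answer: $30$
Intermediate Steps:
$y = \frac{1}{3}$ ($y = \left(-20\right) \frac{1}{24} - - \frac{7}{6} = - \frac{5}{6} + \frac{7}{6} = \frac{1}{3} \approx 0.33333$)
$o{\left(X \right)} = 7 X$
$o{\left(\frac{1}{y + 0} \right)} + h{\left(c{\left(3 \right)} \right)} = \frac{7}{\frac{1}{3} + 0} + 3^{2} = 7 \frac{1}{\frac{1}{3}} + 9 = 7 \cdot 3 + 9 = 21 + 9 = 30$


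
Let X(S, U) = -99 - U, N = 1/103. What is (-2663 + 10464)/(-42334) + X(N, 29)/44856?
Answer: -44417551/237366738 ≈ -0.18713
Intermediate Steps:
N = 1/103 ≈ 0.0097087
(-2663 + 10464)/(-42334) + X(N, 29)/44856 = (-2663 + 10464)/(-42334) + (-99 - 1*29)/44856 = 7801*(-1/42334) + (-99 - 29)*(1/44856) = -7801/42334 - 128*1/44856 = -7801/42334 - 16/5607 = -44417551/237366738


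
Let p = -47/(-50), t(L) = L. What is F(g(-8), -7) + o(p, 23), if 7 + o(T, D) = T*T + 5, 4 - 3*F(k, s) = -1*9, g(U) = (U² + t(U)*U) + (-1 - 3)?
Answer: 24127/7500 ≈ 3.2169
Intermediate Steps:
g(U) = -4 + 2*U² (g(U) = (U² + U*U) + (-1 - 3) = (U² + U²) - 4 = 2*U² - 4 = -4 + 2*U²)
F(k, s) = 13/3 (F(k, s) = 4/3 - (-1)*9/3 = 4/3 - ⅓*(-9) = 4/3 + 3 = 13/3)
p = 47/50 (p = -47*(-1/50) = 47/50 ≈ 0.94000)
o(T, D) = -2 + T² (o(T, D) = -7 + (T*T + 5) = -7 + (T² + 5) = -7 + (5 + T²) = -2 + T²)
F(g(-8), -7) + o(p, 23) = 13/3 + (-2 + (47/50)²) = 13/3 + (-2 + 2209/2500) = 13/3 - 2791/2500 = 24127/7500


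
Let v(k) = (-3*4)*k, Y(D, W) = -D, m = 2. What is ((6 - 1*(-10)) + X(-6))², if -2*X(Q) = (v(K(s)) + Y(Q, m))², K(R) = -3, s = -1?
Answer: 749956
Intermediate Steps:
v(k) = -12*k
X(Q) = -(36 - Q)²/2 (X(Q) = -(-12*(-3) - Q)²/2 = -(36 - Q)²/2)
((6 - 1*(-10)) + X(-6))² = ((6 - 1*(-10)) - (-36 - 6)²/2)² = ((6 + 10) - ½*(-42)²)² = (16 - ½*1764)² = (16 - 882)² = (-866)² = 749956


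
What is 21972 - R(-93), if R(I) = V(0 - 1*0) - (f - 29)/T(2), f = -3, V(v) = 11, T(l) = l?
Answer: 21945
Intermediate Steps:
R(I) = 27 (R(I) = 11 - (-3 - 29)/2 = 11 - (-32)/2 = 11 - 1*(-16) = 11 + 16 = 27)
21972 - R(-93) = 21972 - 1*27 = 21972 - 27 = 21945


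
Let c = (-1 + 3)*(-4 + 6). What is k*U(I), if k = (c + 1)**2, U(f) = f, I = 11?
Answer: 275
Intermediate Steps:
c = 4 (c = 2*2 = 4)
k = 25 (k = (4 + 1)**2 = 5**2 = 25)
k*U(I) = 25*11 = 275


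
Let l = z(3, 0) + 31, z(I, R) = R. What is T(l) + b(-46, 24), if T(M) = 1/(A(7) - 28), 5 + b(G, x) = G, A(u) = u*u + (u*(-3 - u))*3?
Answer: -9640/189 ≈ -51.005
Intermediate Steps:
A(u) = u**2 + 3*u*(-3 - u)
b(G, x) = -5 + G
l = 31 (l = 0 + 31 = 31)
T(M) = -1/189 (T(M) = 1/(-1*7*(9 + 2*7) - 28) = 1/(-1*7*(9 + 14) - 28) = 1/(-1*7*23 - 28) = 1/(-161 - 28) = 1/(-189) = -1/189)
T(l) + b(-46, 24) = -1/189 + (-5 - 46) = -1/189 - 51 = -9640/189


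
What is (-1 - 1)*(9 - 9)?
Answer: 0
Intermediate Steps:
(-1 - 1)*(9 - 9) = -2*0 = 0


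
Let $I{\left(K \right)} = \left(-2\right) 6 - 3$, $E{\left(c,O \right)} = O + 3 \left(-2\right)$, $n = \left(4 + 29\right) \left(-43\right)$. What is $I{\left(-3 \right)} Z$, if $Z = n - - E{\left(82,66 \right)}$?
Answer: $20385$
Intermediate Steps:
$n = -1419$ ($n = 33 \left(-43\right) = -1419$)
$E{\left(c,O \right)} = -6 + O$ ($E{\left(c,O \right)} = O - 6 = -6 + O$)
$I{\left(K \right)} = -15$ ($I{\left(K \right)} = -12 - 3 = -15$)
$Z = -1359$ ($Z = -1419 - - (-6 + 66) = -1419 - \left(-1\right) 60 = -1419 - -60 = -1419 + 60 = -1359$)
$I{\left(-3 \right)} Z = \left(-15\right) \left(-1359\right) = 20385$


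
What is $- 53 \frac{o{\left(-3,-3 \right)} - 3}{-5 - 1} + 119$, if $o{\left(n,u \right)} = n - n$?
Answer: $\frac{185}{2} \approx 92.5$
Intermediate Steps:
$o{\left(n,u \right)} = 0$
$- 53 \frac{o{\left(-3,-3 \right)} - 3}{-5 - 1} + 119 = - 53 \frac{0 - 3}{-5 - 1} + 119 = - 53 \left(- \frac{3}{-6}\right) + 119 = - 53 \left(\left(-3\right) \left(- \frac{1}{6}\right)\right) + 119 = \left(-53\right) \frac{1}{2} + 119 = - \frac{53}{2} + 119 = \frac{185}{2}$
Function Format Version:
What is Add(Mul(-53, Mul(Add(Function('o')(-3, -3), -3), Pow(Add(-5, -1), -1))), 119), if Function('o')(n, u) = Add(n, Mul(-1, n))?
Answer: Rational(185, 2) ≈ 92.500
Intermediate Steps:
Function('o')(n, u) = 0
Add(Mul(-53, Mul(Add(Function('o')(-3, -3), -3), Pow(Add(-5, -1), -1))), 119) = Add(Mul(-53, Mul(Add(0, -3), Pow(Add(-5, -1), -1))), 119) = Add(Mul(-53, Mul(-3, Pow(-6, -1))), 119) = Add(Mul(-53, Mul(-3, Rational(-1, 6))), 119) = Add(Mul(-53, Rational(1, 2)), 119) = Add(Rational(-53, 2), 119) = Rational(185, 2)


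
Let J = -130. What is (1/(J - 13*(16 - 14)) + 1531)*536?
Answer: 32003890/39 ≈ 8.2061e+5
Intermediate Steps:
(1/(J - 13*(16 - 14)) + 1531)*536 = (1/(-130 - 13*(16 - 14)) + 1531)*536 = (1/(-130 - 13*2) + 1531)*536 = (1/(-130 - 26) + 1531)*536 = (1/(-156) + 1531)*536 = (-1/156 + 1531)*536 = (238835/156)*536 = 32003890/39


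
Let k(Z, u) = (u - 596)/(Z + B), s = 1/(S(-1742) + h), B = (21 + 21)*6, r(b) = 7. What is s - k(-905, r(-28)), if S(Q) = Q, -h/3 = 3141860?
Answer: -5552693311/6156041266 ≈ -0.90199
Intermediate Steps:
h = -9425580 (h = -3*3141860 = -9425580)
B = 252 (B = 42*6 = 252)
s = -1/9427322 (s = 1/(-1742 - 9425580) = 1/(-9427322) = -1/9427322 ≈ -1.0607e-7)
k(Z, u) = (-596 + u)/(252 + Z) (k(Z, u) = (u - 596)/(Z + 252) = (-596 + u)/(252 + Z))
s - k(-905, r(-28)) = -1/9427322 - (-596 + 7)/(252 - 905) = -1/9427322 - (-589)/(-653) = -1/9427322 - (-1)*(-589)/653 = -1/9427322 - 1*589/653 = -1/9427322 - 589/653 = -5552693311/6156041266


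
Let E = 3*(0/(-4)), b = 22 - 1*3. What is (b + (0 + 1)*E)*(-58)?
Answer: -1102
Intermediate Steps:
b = 19 (b = 22 - 3 = 19)
E = 0 (E = 3*(0*(-¼)) = 3*0 = 0)
(b + (0 + 1)*E)*(-58) = (19 + (0 + 1)*0)*(-58) = (19 + 1*0)*(-58) = (19 + 0)*(-58) = 19*(-58) = -1102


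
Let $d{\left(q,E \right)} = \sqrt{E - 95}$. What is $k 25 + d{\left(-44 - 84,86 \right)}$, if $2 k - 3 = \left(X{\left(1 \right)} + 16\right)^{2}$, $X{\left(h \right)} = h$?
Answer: $3650 + 3 i \approx 3650.0 + 3.0 i$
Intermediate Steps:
$d{\left(q,E \right)} = \sqrt{-95 + E}$
$k = 146$ ($k = \frac{3}{2} + \frac{\left(1 + 16\right)^{2}}{2} = \frac{3}{2} + \frac{17^{2}}{2} = \frac{3}{2} + \frac{1}{2} \cdot 289 = \frac{3}{2} + \frac{289}{2} = 146$)
$k 25 + d{\left(-44 - 84,86 \right)} = 146 \cdot 25 + \sqrt{-95 + 86} = 3650 + \sqrt{-9} = 3650 + 3 i$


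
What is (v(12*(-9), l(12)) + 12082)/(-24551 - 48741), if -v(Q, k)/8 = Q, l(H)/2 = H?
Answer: -6473/36646 ≈ -0.17664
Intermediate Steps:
l(H) = 2*H
v(Q, k) = -8*Q
(v(12*(-9), l(12)) + 12082)/(-24551 - 48741) = (-96*(-9) + 12082)/(-24551 - 48741) = (-8*(-108) + 12082)/(-73292) = (864 + 12082)*(-1/73292) = 12946*(-1/73292) = -6473/36646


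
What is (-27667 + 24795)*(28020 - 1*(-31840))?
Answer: -171917920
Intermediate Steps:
(-27667 + 24795)*(28020 - 1*(-31840)) = -2872*(28020 + 31840) = -2872*59860 = -171917920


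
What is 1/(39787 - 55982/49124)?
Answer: 24562/977220303 ≈ 2.5135e-5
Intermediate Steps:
1/(39787 - 55982/49124) = 1/(39787 - 55982*1/49124) = 1/(39787 - 27991/24562) = 1/(977220303/24562) = 24562/977220303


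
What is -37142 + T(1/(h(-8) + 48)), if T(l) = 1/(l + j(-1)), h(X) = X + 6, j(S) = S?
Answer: -1671436/45 ≈ -37143.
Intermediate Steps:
h(X) = 6 + X
T(l) = 1/(-1 + l) (T(l) = 1/(l - 1) = 1/(-1 + l))
-37142 + T(1/(h(-8) + 48)) = -37142 + 1/(-1 + 1/((6 - 8) + 48)) = -37142 + 1/(-1 + 1/(-2 + 48)) = -37142 + 1/(-1 + 1/46) = -37142 + 1/(-45/46) = -37142 - 46/45 = -1671436/45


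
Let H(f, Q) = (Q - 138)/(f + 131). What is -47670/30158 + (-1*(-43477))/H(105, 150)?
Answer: 38679719792/45237 ≈ 8.5505e+5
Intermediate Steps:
H(f, Q) = (-138 + Q)/(131 + f)
-47670/30158 + (-1*(-43477))/H(105, 150) = -47670/30158 + (-1*(-43477))/(((-138 + 150)/(131 + 105))) = -47670*1/30158 + 43477/((12/236)) = -23835/15079 + 43477/(((1/236)*12)) = -23835/15079 + 43477/(3/59) = -23835/15079 + 43477*(59/3) = -23835/15079 + 2565143/3 = 38679719792/45237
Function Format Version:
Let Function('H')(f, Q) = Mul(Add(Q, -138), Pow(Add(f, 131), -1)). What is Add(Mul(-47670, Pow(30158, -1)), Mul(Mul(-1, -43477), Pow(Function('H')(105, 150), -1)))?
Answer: Rational(38679719792, 45237) ≈ 8.5505e+5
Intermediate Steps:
Function('H')(f, Q) = Mul(Pow(Add(131, f), -1), Add(-138, Q)) (Function('H')(f, Q) = Mul(Add(-138, Q), Pow(Add(131, f), -1)) = Mul(Pow(Add(131, f), -1), Add(-138, Q)))
Add(Mul(-47670, Pow(30158, -1)), Mul(Mul(-1, -43477), Pow(Function('H')(105, 150), -1))) = Add(Mul(-47670, Pow(30158, -1)), Mul(Mul(-1, -43477), Pow(Mul(Pow(Add(131, 105), -1), Add(-138, 150)), -1))) = Add(Mul(-47670, Rational(1, 30158)), Mul(43477, Pow(Mul(Pow(236, -1), 12), -1))) = Add(Rational(-23835, 15079), Mul(43477, Pow(Mul(Rational(1, 236), 12), -1))) = Add(Rational(-23835, 15079), Mul(43477, Pow(Rational(3, 59), -1))) = Add(Rational(-23835, 15079), Mul(43477, Rational(59, 3))) = Add(Rational(-23835, 15079), Rational(2565143, 3)) = Rational(38679719792, 45237)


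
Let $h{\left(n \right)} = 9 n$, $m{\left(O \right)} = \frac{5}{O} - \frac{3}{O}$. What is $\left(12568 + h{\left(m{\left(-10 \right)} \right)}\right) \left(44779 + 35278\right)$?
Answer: $\frac{5030061367}{5} \approx 1.006 \cdot 10^{9}$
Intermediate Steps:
$m{\left(O \right)} = \frac{2}{O}$
$\left(12568 + h{\left(m{\left(-10 \right)} \right)}\right) \left(44779 + 35278\right) = \left(12568 + 9 \frac{2}{-10}\right) \left(44779 + 35278\right) = \left(12568 + 9 \cdot 2 \left(- \frac{1}{10}\right)\right) 80057 = \left(12568 + 9 \left(- \frac{1}{5}\right)\right) 80057 = \left(12568 - \frac{9}{5}\right) 80057 = \frac{62831}{5} \cdot 80057 = \frac{5030061367}{5}$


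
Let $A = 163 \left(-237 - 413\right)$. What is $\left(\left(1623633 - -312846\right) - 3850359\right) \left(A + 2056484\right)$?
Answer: $-3733088011920$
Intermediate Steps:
$A = -105950$ ($A = 163 \left(-650\right) = -105950$)
$\left(\left(1623633 - -312846\right) - 3850359\right) \left(A + 2056484\right) = \left(\left(1623633 - -312846\right) - 3850359\right) \left(-105950 + 2056484\right) = \left(\left(1623633 + 312846\right) - 3850359\right) 1950534 = \left(1936479 - 3850359\right) 1950534 = \left(-1913880\right) 1950534 = -3733088011920$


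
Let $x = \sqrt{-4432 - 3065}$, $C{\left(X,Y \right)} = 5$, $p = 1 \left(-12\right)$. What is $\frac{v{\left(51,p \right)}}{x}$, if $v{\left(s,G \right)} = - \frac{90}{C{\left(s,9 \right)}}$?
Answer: $\frac{6 i \sqrt{17}}{119} \approx 0.20789 i$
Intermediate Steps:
$p = -12$
$x = 21 i \sqrt{17}$ ($x = \sqrt{-7497} = 21 i \sqrt{17} \approx 86.585 i$)
$v{\left(s,G \right)} = -18$ ($v{\left(s,G \right)} = - \frac{90}{5} = \left(-90\right) \frac{1}{5} = -18$)
$\frac{v{\left(51,p \right)}}{x} = - \frac{18}{21 i \sqrt{17}} = - 18 \left(- \frac{i \sqrt{17}}{357}\right) = \frac{6 i \sqrt{17}}{119}$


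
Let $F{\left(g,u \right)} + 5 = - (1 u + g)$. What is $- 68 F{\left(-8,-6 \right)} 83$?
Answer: $-50796$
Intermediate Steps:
$F{\left(g,u \right)} = -5 - g - u$ ($F{\left(g,u \right)} = -5 - \left(1 u + g\right) = -5 - \left(u + g\right) = -5 - \left(g + u\right) = -5 - g - u$)
$- 68 F{\left(-8,-6 \right)} 83 = - 68 \left(-5 - -8 - -6\right) 83 = - 68 \left(-5 + 8 + 6\right) 83 = \left(-68\right) 9 \cdot 83 = \left(-612\right) 83 = -50796$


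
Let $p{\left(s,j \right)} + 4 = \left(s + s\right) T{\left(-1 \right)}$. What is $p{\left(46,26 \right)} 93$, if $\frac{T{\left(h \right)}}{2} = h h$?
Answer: $16740$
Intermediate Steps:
$T{\left(h \right)} = 2 h^{2}$ ($T{\left(h \right)} = 2 h h = 2 h^{2}$)
$p{\left(s,j \right)} = -4 + 4 s$ ($p{\left(s,j \right)} = -4 + \left(s + s\right) 2 \left(-1\right)^{2} = -4 + 2 s 2 \cdot 1 = -4 + 2 s 2 = -4 + 4 s$)
$p{\left(46,26 \right)} 93 = \left(-4 + 4 \cdot 46\right) 93 = \left(-4 + 184\right) 93 = 180 \cdot 93 = 16740$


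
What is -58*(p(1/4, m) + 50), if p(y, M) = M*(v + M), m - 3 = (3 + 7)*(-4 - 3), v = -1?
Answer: -267148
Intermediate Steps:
m = -67 (m = 3 + (3 + 7)*(-4 - 3) = 3 + 10*(-7) = 3 - 70 = -67)
p(y, M) = M*(-1 + M)
-58*(p(1/4, m) + 50) = -58*(-67*(-1 - 67) + 50) = -58*(-67*(-68) + 50) = -58*(4556 + 50) = -58*4606 = -267148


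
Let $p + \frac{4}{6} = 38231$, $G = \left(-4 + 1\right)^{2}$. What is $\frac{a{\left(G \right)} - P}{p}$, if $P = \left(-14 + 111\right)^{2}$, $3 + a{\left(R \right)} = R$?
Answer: $- \frac{28209}{114691} \approx -0.24596$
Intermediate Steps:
$G = 9$ ($G = \left(-3\right)^{2} = 9$)
$a{\left(R \right)} = -3 + R$
$P = 9409$ ($P = 97^{2} = 9409$)
$p = \frac{114691}{3}$ ($p = - \frac{2}{3} + 38231 = \frac{114691}{3} \approx 38230.0$)
$\frac{a{\left(G \right)} - P}{p} = \frac{\left(-3 + 9\right) - 9409}{\frac{114691}{3}} = \left(6 - 9409\right) \frac{3}{114691} = \left(-9403\right) \frac{3}{114691} = - \frac{28209}{114691}$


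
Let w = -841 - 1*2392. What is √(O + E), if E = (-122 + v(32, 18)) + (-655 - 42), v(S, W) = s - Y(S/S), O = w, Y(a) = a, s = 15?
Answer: I*√4038 ≈ 63.545*I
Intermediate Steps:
w = -3233 (w = -841 - 2392 = -3233)
O = -3233
v(S, W) = 14 (v(S, W) = 15 - S/S = 15 - 1*1 = 15 - 1 = 14)
E = -805 (E = (-122 + 14) + (-655 - 42) = -108 - 697 = -805)
√(O + E) = √(-3233 - 805) = √(-4038) = I*√4038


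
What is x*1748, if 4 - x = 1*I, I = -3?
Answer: 12236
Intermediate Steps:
x = 7 (x = 4 - (-3) = 4 - 1*(-3) = 4 + 3 = 7)
x*1748 = 7*1748 = 12236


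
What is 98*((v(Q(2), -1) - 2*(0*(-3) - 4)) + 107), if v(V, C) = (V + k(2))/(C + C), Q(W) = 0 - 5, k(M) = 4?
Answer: 11319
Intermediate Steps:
Q(W) = -5
v(V, C) = (4 + V)/(2*C) (v(V, C) = (V + 4)/(C + C) = (4 + V)/((2*C)) = (4 + V)*(1/(2*C)) = (4 + V)/(2*C))
98*((v(Q(2), -1) - 2*(0*(-3) - 4)) + 107) = 98*(((1/2)*(4 - 5)/(-1) - 2*(0*(-3) - 4)) + 107) = 98*(((1/2)*(-1)*(-1) - 2*(0 - 4)) + 107) = 98*((1/2 - 2*(-4)) + 107) = 98*((1/2 + 8) + 107) = 98*(17/2 + 107) = 98*(231/2) = 11319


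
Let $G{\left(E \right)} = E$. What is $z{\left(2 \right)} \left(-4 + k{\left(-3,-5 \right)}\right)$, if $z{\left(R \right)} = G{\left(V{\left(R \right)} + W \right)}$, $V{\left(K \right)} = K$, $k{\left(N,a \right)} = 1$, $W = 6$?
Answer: $-24$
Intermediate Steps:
$z{\left(R \right)} = 6 + R$ ($z{\left(R \right)} = R + 6 = 6 + R$)
$z{\left(2 \right)} \left(-4 + k{\left(-3,-5 \right)}\right) = \left(6 + 2\right) \left(-4 + 1\right) = 8 \left(-3\right) = -24$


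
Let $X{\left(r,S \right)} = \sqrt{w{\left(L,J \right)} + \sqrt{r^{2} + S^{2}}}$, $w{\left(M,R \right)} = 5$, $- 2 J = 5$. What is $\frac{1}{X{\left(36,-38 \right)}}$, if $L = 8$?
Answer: $\frac{1}{\sqrt{5 + 2 \sqrt{685}}} \approx 0.13205$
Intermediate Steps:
$J = - \frac{5}{2}$ ($J = \left(- \frac{1}{2}\right) 5 = - \frac{5}{2} \approx -2.5$)
$X{\left(r,S \right)} = \sqrt{5 + \sqrt{S^{2} + r^{2}}}$ ($X{\left(r,S \right)} = \sqrt{5 + \sqrt{r^{2} + S^{2}}} = \sqrt{5 + \sqrt{S^{2} + r^{2}}}$)
$\frac{1}{X{\left(36,-38 \right)}} = \frac{1}{\sqrt{5 + \sqrt{\left(-38\right)^{2} + 36^{2}}}} = \frac{1}{\sqrt{5 + \sqrt{1444 + 1296}}} = \frac{1}{\sqrt{5 + \sqrt{2740}}} = \frac{1}{\sqrt{5 + 2 \sqrt{685}}}$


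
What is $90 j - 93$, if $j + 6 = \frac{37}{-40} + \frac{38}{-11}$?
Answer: $- \frac{45195}{44} \approx -1027.2$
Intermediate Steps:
$j = - \frac{4567}{440}$ ($j = -6 + \left(\frac{37}{-40} + \frac{38}{-11}\right) = -6 + \left(37 \left(- \frac{1}{40}\right) + 38 \left(- \frac{1}{11}\right)\right) = -6 - \frac{1927}{440} = - \frac{4567}{440} \approx -10.38$)
$90 j - 93 = 90 \left(- \frac{4567}{440}\right) - 93 = - \frac{41103}{44} - 93 = - \frac{45195}{44}$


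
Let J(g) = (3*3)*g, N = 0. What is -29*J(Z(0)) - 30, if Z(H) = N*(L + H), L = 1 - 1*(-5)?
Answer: -30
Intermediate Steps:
L = 6 (L = 1 + 5 = 6)
Z(H) = 0 (Z(H) = 0*(6 + H) = 0)
J(g) = 9*g
-29*J(Z(0)) - 30 = -261*0 - 30 = -29*0 - 30 = 0 - 30 = -30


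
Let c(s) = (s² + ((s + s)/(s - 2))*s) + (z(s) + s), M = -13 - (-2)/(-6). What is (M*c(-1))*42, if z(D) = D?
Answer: 2800/3 ≈ 933.33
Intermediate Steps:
M = -40/3 (M = -13 - (-2)*(-1)/6 = -13 - 1*⅓ = -13 - ⅓ = -40/3 ≈ -13.333)
c(s) = s² + 2*s + 2*s²/(-2 + s) (c(s) = (s² + ((s + s)/(s - 2))*s) + (s + s) = (s² + ((2*s)/(-2 + s))*s) + 2*s = (s² + (2*s/(-2 + s))*s) + 2*s = (s² + 2*s²/(-2 + s)) + 2*s = s² + 2*s + 2*s²/(-2 + s))
(M*c(-1))*42 = -(-40)*(-4 + (-1)² + 2*(-1))/(3*(-2 - 1))*42 = -(-40)*(-4 + 1 - 2)/(3*(-3))*42 = -(-40)*(-1)*(-5)/(3*3)*42 = -40/3*(-5/3)*42 = (200/9)*42 = 2800/3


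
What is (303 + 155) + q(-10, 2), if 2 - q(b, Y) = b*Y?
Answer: 480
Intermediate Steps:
q(b, Y) = 2 - Y*b (q(b, Y) = 2 - b*Y = 2 - Y*b)
(303 + 155) + q(-10, 2) = (303 + 155) + (2 - 1*2*(-10)) = 458 + (2 + 20) = 458 + 22 = 480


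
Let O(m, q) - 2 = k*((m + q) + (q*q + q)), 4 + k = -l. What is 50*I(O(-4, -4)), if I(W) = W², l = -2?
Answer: 1800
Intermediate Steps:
k = -2 (k = -4 - 1*(-2) = -4 + 2 = -2)
O(m, q) = 2 - 4*q - 2*m - 2*q² (O(m, q) = 2 - 2*((m + q) + (q*q + q)) = 2 - 2*((m + q) + (q² + q)) = 2 - 2*((m + q) + (q + q²)) = 2 - 2*(m + q² + 2*q) = 2 + (-4*q - 2*m - 2*q²) = 2 - 4*q - 2*m - 2*q²)
50*I(O(-4, -4)) = 50*(2 - 4*(-4) - 2*(-4) - 2*(-4)²)² = 50*(2 + 16 + 8 - 2*16)² = 50*(2 + 16 + 8 - 32)² = 50*(-6)² = 50*36 = 1800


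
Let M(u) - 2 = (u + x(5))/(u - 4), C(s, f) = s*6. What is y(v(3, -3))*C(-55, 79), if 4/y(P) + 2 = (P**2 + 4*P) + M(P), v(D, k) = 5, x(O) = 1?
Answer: -440/17 ≈ -25.882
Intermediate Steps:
C(s, f) = 6*s
M(u) = 2 + (1 + u)/(-4 + u) (M(u) = 2 + (u + 1)/(u - 4) = 2 + (1 + u)/(-4 + u))
y(P) = 4/(-2 + P**2 + 4*P + (-7 + 3*P)/(-4 + P)) (y(P) = 4/(-2 + ((P**2 + 4*P) + (-7 + 3*P)/(-4 + P))) = 4/(-2 + (P**2 + 4*P + (-7 + 3*P)/(-4 + P))) = 4/(-2 + P**2 + 4*P + (-7 + 3*P)/(-4 + P)))
y(v(3, -3))*C(-55, 79) = (4*(-4 + 5)/(1 + 5**3 - 15*5))*(6*(-55)) = (4*1/(1 + 125 - 75))*(-330) = (4*1/51)*(-330) = (4*(1/51)*1)*(-330) = (4/51)*(-330) = -440/17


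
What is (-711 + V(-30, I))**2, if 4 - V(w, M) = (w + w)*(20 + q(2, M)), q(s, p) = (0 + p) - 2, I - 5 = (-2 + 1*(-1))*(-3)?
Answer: 1471369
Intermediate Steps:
I = 14 (I = 5 + (-2 + 1*(-1))*(-3) = 5 + (-2 - 1)*(-3) = 5 - 3*(-3) = 5 + 9 = 14)
q(s, p) = -2 + p (q(s, p) = p - 2 = -2 + p)
V(w, M) = 4 - 2*w*(18 + M) (V(w, M) = 4 - (w + w)*(20 + (-2 + M)) = 4 - 2*w*(18 + M))
(-711 + V(-30, I))**2 = (-711 + (4 - 36*(-30) - 2*14*(-30)))**2 = (-711 + (4 + 1080 + 840))**2 = (-711 + 1924)**2 = 1213**2 = 1471369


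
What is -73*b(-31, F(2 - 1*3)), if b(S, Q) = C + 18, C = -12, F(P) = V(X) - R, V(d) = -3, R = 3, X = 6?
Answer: -438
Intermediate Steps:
F(P) = -6 (F(P) = -3 - 1*3 = -3 - 3 = -6)
b(S, Q) = 6 (b(S, Q) = -12 + 18 = 6)
-73*b(-31, F(2 - 1*3)) = -73*6 = -438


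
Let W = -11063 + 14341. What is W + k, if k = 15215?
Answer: 18493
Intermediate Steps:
W = 3278
W + k = 3278 + 15215 = 18493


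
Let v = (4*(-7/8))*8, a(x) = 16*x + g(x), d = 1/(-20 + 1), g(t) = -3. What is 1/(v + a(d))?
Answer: -19/605 ≈ -0.031405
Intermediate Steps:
d = -1/19 (d = 1/(-19) = -1/19 ≈ -0.052632)
a(x) = -3 + 16*x (a(x) = 16*x - 3 = -3 + 16*x)
v = -28 (v = (4*(-7*⅛))*8 = (4*(-7/8))*8 = -7/2*8 = -28)
1/(v + a(d)) = 1/(-28 + (-3 + 16*(-1/19))) = 1/(-28 + (-3 - 16/19)) = 1/(-28 - 73/19) = 1/(-605/19) = -19/605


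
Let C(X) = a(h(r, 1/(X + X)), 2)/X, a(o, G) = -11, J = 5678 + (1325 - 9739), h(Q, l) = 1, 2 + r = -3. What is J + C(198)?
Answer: -49249/18 ≈ -2736.1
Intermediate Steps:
r = -5 (r = -2 - 3 = -5)
J = -2736 (J = 5678 - 8414 = -2736)
C(X) = -11/X
J + C(198) = -2736 - 11/198 = -2736 - 11*1/198 = -2736 - 1/18 = -49249/18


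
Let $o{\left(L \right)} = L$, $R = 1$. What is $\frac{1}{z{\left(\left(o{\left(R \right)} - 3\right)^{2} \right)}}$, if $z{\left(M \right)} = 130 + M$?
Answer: $\frac{1}{134} \approx 0.0074627$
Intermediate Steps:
$\frac{1}{z{\left(\left(o{\left(R \right)} - 3\right)^{2} \right)}} = \frac{1}{130 + \left(1 - 3\right)^{2}} = \frac{1}{130 + \left(-2\right)^{2}} = \frac{1}{130 + 4} = \frac{1}{134}$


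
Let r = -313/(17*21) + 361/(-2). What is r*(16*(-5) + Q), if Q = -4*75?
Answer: 24605570/357 ≈ 68923.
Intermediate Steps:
r = -129503/714 (r = -313/357 + 361*(-½) = -313*1/357 - 361/2 = -313/357 - 361/2 = -129503/714 ≈ -181.38)
Q = -300
r*(16*(-5) + Q) = -129503*(16*(-5) - 300)/714 = -129503*(-80 - 300)/714 = -129503/714*(-380) = 24605570/357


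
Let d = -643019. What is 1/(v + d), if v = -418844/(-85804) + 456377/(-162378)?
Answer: -3483170478/2239737584573351 ≈ -1.5552e-6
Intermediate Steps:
v = 7213019731/3483170478 (v = -418844*(-1/85804) + 456377*(-1/162378) = 104711/21451 - 456377/162378 = 7213019731/3483170478 ≈ 2.0708)
1/(v + d) = 1/(7213019731/3483170478 - 643019) = 1/(-2239737584573351/3483170478) = -3483170478/2239737584573351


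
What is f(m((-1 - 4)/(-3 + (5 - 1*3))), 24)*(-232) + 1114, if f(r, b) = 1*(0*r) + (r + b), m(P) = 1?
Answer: -4686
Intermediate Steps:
f(r, b) = b + r (f(r, b) = 1*0 + (b + r) = 0 + (b + r) = b + r)
f(m((-1 - 4)/(-3 + (5 - 1*3))), 24)*(-232) + 1114 = (24 + 1)*(-232) + 1114 = 25*(-232) + 1114 = -5800 + 1114 = -4686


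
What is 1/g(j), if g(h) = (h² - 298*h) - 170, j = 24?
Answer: -1/6746 ≈ -0.00014824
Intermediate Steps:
g(h) = -170 + h² - 298*h
1/g(j) = 1/(-170 + 24² - 298*24) = 1/(-170 + 576 - 7152) = 1/(-6746) = -1/6746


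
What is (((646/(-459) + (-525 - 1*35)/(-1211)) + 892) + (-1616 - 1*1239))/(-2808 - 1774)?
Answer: 9173587/21402522 ≈ 0.42862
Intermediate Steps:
(((646/(-459) + (-525 - 1*35)/(-1211)) + 892) + (-1616 - 1*1239))/(-2808 - 1774) = (((646*(-1/459) + (-525 - 35)*(-1/1211)) + 892) + (-1616 - 1239))/(-4582) = (((-38/27 - 560*(-1/1211)) + 892) - 2855)*(-1/4582) = (((-38/27 + 80/173) + 892) - 2855)*(-1/4582) = ((-4414/4671 + 892) - 2855)*(-1/4582) = (4162118/4671 - 2855)*(-1/4582) = -9173587/4671*(-1/4582) = 9173587/21402522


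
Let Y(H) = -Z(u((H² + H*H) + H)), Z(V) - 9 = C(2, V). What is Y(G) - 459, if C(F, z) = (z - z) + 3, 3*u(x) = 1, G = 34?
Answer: -471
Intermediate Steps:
u(x) = ⅓ (u(x) = (⅓)*1 = ⅓)
C(F, z) = 3 (C(F, z) = 0 + 3 = 3)
Z(V) = 12 (Z(V) = 9 + 3 = 12)
Y(H) = -12 (Y(H) = -1*12 = -12)
Y(G) - 459 = -12 - 459 = -471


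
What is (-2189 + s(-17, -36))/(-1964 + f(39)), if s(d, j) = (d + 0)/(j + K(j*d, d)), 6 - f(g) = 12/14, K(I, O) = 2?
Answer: 30639/27424 ≈ 1.1172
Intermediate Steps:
f(g) = 36/7 (f(g) = 6 - 12/14 = 6 - 1*6/7 = 6 - 6/7 = 36/7)
s(d, j) = d/(2 + j) (s(d, j) = (d + 0)/(j + 2) = d/(2 + j))
(-2189 + s(-17, -36))/(-1964 + f(39)) = (-2189 - 17/(2 - 36))/(-1964 + 36/7) = (-2189 - 17/(-34))/(-13712/7) = (-2189 - 17*(-1/34))*(-7/13712) = (-2189 + ½)*(-7/13712) = -4377/2*(-7/13712) = 30639/27424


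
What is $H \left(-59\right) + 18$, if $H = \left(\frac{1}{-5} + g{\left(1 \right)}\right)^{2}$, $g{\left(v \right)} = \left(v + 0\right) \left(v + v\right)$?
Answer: $- \frac{4329}{25} \approx -173.16$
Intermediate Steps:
$g{\left(v \right)} = 2 v^{2}$ ($g{\left(v \right)} = v 2 v = 2 v^{2}$)
$H = \frac{81}{25}$ ($H = \left(\frac{1}{-5} + 2 \cdot 1^{2}\right)^{2} = \left(- \frac{1}{5} + 2 \cdot 1\right)^{2} = \left(- \frac{1}{5} + 2\right)^{2} = \left(\frac{9}{5}\right)^{2} = \frac{81}{25} \approx 3.24$)
$H \left(-59\right) + 18 = \frac{81}{25} \left(-59\right) + 18 = - \frac{4779}{25} + 18 = - \frac{4329}{25}$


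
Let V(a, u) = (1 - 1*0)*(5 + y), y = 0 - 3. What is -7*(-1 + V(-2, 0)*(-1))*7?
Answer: 147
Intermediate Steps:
y = -3
V(a, u) = 2 (V(a, u) = (1 - 1*0)*(5 - 3) = (1 + 0)*2 = 1*2 = 2)
-7*(-1 + V(-2, 0)*(-1))*7 = -7*(-1 + 2*(-1))*7 = -7*(-1 - 2)*7 = -7*(-3)*7 = 21*7 = 147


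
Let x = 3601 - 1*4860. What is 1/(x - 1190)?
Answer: -1/2449 ≈ -0.00040833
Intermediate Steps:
x = -1259 (x = 3601 - 4860 = -1259)
1/(x - 1190) = 1/(-1259 - 1190) = 1/(-2449) = -1/2449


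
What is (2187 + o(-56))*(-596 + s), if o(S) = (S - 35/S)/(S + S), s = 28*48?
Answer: 366519065/224 ≈ 1.6362e+6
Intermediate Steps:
s = 1344
o(S) = (S - 35/S)/(2*S) (o(S) = (S - 35/S)/((2*S)) = (S - 35/S)*(1/(2*S)) = (S - 35/S)/(2*S))
(2187 + o(-56))*(-596 + s) = (2187 + (½)*(-35 + (-56)²)/(-56)²)*(-596 + 1344) = (2187 + (½)*(1/3136)*(-35 + 3136))*748 = (2187 + (½)*(1/3136)*3101)*748 = (2187 + 443/896)*748 = (1959995/896)*748 = 366519065/224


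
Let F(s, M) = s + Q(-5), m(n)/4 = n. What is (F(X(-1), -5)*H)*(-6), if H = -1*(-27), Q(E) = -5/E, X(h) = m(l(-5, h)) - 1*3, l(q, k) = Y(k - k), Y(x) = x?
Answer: 324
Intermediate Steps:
l(q, k) = 0 (l(q, k) = k - k = 0)
m(n) = 4*n
X(h) = -3 (X(h) = 4*0 - 1*3 = 0 - 3 = -3)
F(s, M) = 1 + s (F(s, M) = s - 5/(-5) = s - 5*(-⅕) = s + 1 = 1 + s)
H = 27
(F(X(-1), -5)*H)*(-6) = ((1 - 3)*27)*(-6) = -2*27*(-6) = -54*(-6) = 324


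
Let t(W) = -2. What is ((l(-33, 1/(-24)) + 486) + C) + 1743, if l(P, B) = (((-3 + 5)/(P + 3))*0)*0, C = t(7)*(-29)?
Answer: 2287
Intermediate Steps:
C = 58 (C = -2*(-29) = 58)
l(P, B) = 0 (l(P, B) = ((2/(3 + P))*0)*0 = 0*0 = 0)
((l(-33, 1/(-24)) + 486) + C) + 1743 = ((0 + 486) + 58) + 1743 = (486 + 58) + 1743 = 544 + 1743 = 2287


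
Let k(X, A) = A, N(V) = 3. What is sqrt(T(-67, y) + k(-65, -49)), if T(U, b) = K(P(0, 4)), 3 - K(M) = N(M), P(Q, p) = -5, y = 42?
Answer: 7*I ≈ 7.0*I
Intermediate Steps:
K(M) = 0 (K(M) = 3 - 1*3 = 3 - 3 = 0)
T(U, b) = 0
sqrt(T(-67, y) + k(-65, -49)) = sqrt(0 - 49) = sqrt(-49) = 7*I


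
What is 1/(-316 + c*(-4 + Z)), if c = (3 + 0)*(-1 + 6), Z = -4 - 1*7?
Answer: -1/541 ≈ -0.0018484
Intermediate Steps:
Z = -11 (Z = -4 - 7 = -11)
c = 15 (c = 3*5 = 15)
1/(-316 + c*(-4 + Z)) = 1/(-316 + 15*(-4 - 11)) = 1/(-316 + 15*(-15)) = 1/(-316 - 225) = 1/(-541) = -1/541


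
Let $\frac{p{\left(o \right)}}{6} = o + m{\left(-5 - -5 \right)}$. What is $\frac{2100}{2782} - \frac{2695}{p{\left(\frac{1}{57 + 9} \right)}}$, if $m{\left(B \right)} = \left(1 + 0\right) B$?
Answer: $- \frac{41235145}{1391} \approx -29644.0$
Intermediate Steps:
$m{\left(B \right)} = B$ ($m{\left(B \right)} = 1 B = B$)
$p{\left(o \right)} = 6 o$ ($p{\left(o \right)} = 6 \left(o - 0\right) = 6 \left(o + \left(-5 + 5\right)\right) = 6 \left(o + 0\right) = 6 o$)
$\frac{2100}{2782} - \frac{2695}{p{\left(\frac{1}{57 + 9} \right)}} = \frac{2100}{2782} - \frac{2695}{6 \frac{1}{57 + 9}} = 2100 \cdot \frac{1}{2782} - \frac{2695}{6 \cdot \frac{1}{66}} = \frac{1050}{1391} - \frac{2695}{6 \cdot \frac{1}{66}} = \frac{1050}{1391} - 2695 \frac{1}{\frac{1}{11}} = \frac{1050}{1391} - 29645 = - \frac{41235145}{1391}$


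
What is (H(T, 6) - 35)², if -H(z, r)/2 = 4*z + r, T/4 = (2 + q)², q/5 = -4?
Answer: 108472225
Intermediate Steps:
q = -20 (q = 5*(-4) = -20)
T = 1296 (T = 4*(2 - 20)² = 4*(-18)² = 4*324 = 1296)
H(z, r) = -8*z - 2*r (H(z, r) = -2*(4*z + r) = -2*(r + 4*z) = -8*z - 2*r)
(H(T, 6) - 35)² = ((-8*1296 - 2*6) - 35)² = ((-10368 - 12) - 35)² = (-10380 - 35)² = (-10415)² = 108472225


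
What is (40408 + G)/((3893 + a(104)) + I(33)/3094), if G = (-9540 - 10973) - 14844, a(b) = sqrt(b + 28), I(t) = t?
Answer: 188236388035150/145080159136273 - 96704789272*sqrt(33)/145080159136273 ≈ 1.2936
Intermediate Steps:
a(b) = sqrt(28 + b)
G = -35357 (G = -20513 - 14844 = -35357)
(40408 + G)/((3893 + a(104)) + I(33)/3094) = (40408 - 35357)/((3893 + sqrt(28 + 104)) + 33/3094) = 5051/((3893 + sqrt(132)) + 33*(1/3094)) = 5051/((3893 + 2*sqrt(33)) + 33/3094) = 5051/(12044975/3094 + 2*sqrt(33))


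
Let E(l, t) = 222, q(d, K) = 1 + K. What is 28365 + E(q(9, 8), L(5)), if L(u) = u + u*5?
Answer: 28587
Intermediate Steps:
L(u) = 6*u (L(u) = u + 5*u = 6*u)
28365 + E(q(9, 8), L(5)) = 28365 + 222 = 28587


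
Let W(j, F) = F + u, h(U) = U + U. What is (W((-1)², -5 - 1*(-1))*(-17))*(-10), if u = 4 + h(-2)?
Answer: -680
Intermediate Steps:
h(U) = 2*U
u = 0 (u = 4 + 2*(-2) = 4 - 4 = 0)
W(j, F) = F (W(j, F) = F + 0 = F)
(W((-1)², -5 - 1*(-1))*(-17))*(-10) = ((-5 - 1*(-1))*(-17))*(-10) = ((-5 + 1)*(-17))*(-10) = -4*(-17)*(-10) = 68*(-10) = -680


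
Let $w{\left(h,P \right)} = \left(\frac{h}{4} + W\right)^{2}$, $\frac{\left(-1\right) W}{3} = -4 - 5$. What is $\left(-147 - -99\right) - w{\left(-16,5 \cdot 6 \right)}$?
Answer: $-577$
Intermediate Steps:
$W = 27$ ($W = - 3 \left(-4 - 5\right) = \left(-3\right) \left(-9\right) = 27$)
$w{\left(h,P \right)} = \left(27 + \frac{h}{4}\right)^{2}$ ($w{\left(h,P \right)} = \left(\frac{h}{4} + 27\right)^{2} = \left(27 + \frac{h}{4}\right)^{2}$)
$\left(-147 - -99\right) - w{\left(-16,5 \cdot 6 \right)} = \left(-147 - -99\right) - \frac{\left(108 - 16\right)^{2}}{16} = \left(-147 + 99\right) - \frac{92^{2}}{16} = -48 - \frac{1}{16} \cdot 8464 = -48 - 529 = -577$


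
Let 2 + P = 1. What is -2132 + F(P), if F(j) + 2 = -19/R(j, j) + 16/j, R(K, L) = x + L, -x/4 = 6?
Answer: -53731/25 ≈ -2149.2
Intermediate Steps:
x = -24 (x = -4*6 = -24)
R(K, L) = -24 + L
P = -1 (P = -2 + 1 = -1)
F(j) = -2 - 19/(-24 + j) + 16/j (F(j) = -2 + (-19/(-24 + j) + 16/j) = -2 - 19/(-24 + j) + 16/j)
-2132 + F(P) = -2132 + (-384 - 2*(-1)² + 45*(-1))/((-1)*(-24 - 1)) = -2132 - 1*(-384 - 2*1 - 45)/(-25) = -2132 - 1*(-1/25)*(-384 - 2 - 45) = -2132 - 1*(-1/25)*(-431) = -2132 - 431/25 = -53731/25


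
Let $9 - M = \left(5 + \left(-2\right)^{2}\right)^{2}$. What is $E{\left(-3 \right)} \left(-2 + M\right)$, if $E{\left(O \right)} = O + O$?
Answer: $444$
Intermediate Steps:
$E{\left(O \right)} = 2 O$
$M = -72$ ($M = 9 - \left(5 + \left(-2\right)^{2}\right)^{2} = 9 - \left(5 + 4\right)^{2} = 9 - 9^{2} = 9 - 81 = -72$)
$E{\left(-3 \right)} \left(-2 + M\right) = 2 \left(-3\right) \left(-2 - 72\right) = \left(-6\right) \left(-74\right) = 444$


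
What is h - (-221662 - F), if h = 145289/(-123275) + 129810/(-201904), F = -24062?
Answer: 2459081232900997/12444857800 ≈ 1.9760e+5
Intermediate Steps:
h = -22668379003/12444857800 (h = 145289*(-1/123275) + 129810*(-1/201904) = -145289/123275 - 64905/100952 = -22668379003/12444857800 ≈ -1.8215)
h - (-221662 - F) = -22668379003/12444857800 - (-221662 - 1*(-24062)) = -22668379003/12444857800 - (-221662 + 24062) = -22668379003/12444857800 - 1*(-197600) = -22668379003/12444857800 + 197600 = 2459081232900997/12444857800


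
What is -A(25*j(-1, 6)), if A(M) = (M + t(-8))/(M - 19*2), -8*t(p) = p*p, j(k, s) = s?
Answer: -71/56 ≈ -1.2679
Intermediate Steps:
t(p) = -p²/8 (t(p) = -p*p/8 = -p²/8)
A(M) = (-8 + M)/(-38 + M) (A(M) = (M - ⅛*(-8)²)/(M - 19*2) = (M - ⅛*64)/(M - 38) = (M - 8)/(-38 + M) = (-8 + M)/(-38 + M))
-A(25*j(-1, 6)) = -(-8 + 25*6)/(-38 + 25*6) = -(-8 + 150)/(-38 + 150) = -142/112 = -1*71/56 = -71/56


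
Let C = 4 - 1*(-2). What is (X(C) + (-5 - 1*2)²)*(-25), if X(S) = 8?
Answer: -1425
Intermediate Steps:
C = 6 (C = 4 + 2 = 6)
(X(C) + (-5 - 1*2)²)*(-25) = (8 + (-5 - 1*2)²)*(-25) = (8 + (-5 - 2)²)*(-25) = (8 + (-7)²)*(-25) = (8 + 49)*(-25) = 57*(-25) = -1425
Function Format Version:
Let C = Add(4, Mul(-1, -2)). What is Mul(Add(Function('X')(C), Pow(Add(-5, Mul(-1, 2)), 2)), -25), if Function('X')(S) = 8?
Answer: -1425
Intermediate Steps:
C = 6 (C = Add(4, 2) = 6)
Mul(Add(Function('X')(C), Pow(Add(-5, Mul(-1, 2)), 2)), -25) = Mul(Add(8, Pow(Add(-5, Mul(-1, 2)), 2)), -25) = Mul(Add(8, Pow(Add(-5, -2), 2)), -25) = Mul(Add(8, Pow(-7, 2)), -25) = Mul(Add(8, 49), -25) = Mul(57, -25) = -1425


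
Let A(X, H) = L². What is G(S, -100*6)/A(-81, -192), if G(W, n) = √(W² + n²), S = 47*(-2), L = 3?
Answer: 2*√92209/9 ≈ 67.480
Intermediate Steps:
A(X, H) = 9 (A(X, H) = 3² = 9)
S = -94
G(S, -100*6)/A(-81, -192) = √((-94)² + (-100*6)²)/9 = √(8836 + (-600)²)*(⅑) = √(8836 + 360000)*(⅑) = √368836*(⅑) = (2*√92209)*(⅑) = 2*√92209/9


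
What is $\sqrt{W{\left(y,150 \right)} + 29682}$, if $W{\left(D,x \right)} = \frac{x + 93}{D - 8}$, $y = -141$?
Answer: $\frac{15 \sqrt{2928595}}{149} \approx 172.28$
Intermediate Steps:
$W{\left(D,x \right)} = \frac{93 + x}{-8 + D}$
$\sqrt{W{\left(y,150 \right)} + 29682} = \sqrt{\frac{93 + 150}{-8 - 141} + 29682} = \sqrt{\frac{1}{-149} \cdot 243 + 29682} = \sqrt{\left(- \frac{1}{149}\right) 243 + 29682} = \sqrt{- \frac{243}{149} + 29682} = \sqrt{\frac{4422375}{149}} = \frac{15 \sqrt{2928595}}{149}$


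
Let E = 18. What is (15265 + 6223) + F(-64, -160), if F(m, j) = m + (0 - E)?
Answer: 21406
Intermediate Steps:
F(m, j) = -18 + m (F(m, j) = m + (0 - 1*18) = m + (0 - 18) = m - 18 = -18 + m)
(15265 + 6223) + F(-64, -160) = (15265 + 6223) + (-18 - 64) = 21488 - 82 = 21406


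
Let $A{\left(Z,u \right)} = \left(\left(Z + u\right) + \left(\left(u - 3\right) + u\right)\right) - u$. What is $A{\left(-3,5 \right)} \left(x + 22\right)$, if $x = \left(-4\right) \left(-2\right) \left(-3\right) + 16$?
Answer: $56$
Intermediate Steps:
$A{\left(Z,u \right)} = -3 + Z + 2 u$ ($A{\left(Z,u \right)} = \left(\left(Z + u\right) + \left(\left(-3 + u\right) + u\right)\right) - u = \left(\left(Z + u\right) + \left(-3 + 2 u\right)\right) - u = \left(-3 + Z + 3 u\right) - u = -3 + Z + 2 u$)
$x = -8$ ($x = 8 \left(-3\right) + 16 = -24 + 16 = -8$)
$A{\left(-3,5 \right)} \left(x + 22\right) = \left(-3 - 3 + 2 \cdot 5\right) \left(-8 + 22\right) = \left(-3 - 3 + 10\right) 14 = 4 \cdot 14 = 56$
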